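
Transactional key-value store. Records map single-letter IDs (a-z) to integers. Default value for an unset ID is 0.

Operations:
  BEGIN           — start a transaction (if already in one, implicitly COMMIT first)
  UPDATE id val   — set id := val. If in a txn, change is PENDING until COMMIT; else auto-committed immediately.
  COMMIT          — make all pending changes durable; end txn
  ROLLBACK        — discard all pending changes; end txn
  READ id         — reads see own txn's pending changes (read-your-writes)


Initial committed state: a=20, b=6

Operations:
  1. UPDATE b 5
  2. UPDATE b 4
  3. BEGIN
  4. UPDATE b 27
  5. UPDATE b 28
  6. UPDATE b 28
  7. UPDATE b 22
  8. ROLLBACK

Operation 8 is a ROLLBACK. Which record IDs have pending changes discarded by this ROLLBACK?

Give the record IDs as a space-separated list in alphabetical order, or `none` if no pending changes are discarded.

Initial committed: {a=20, b=6}
Op 1: UPDATE b=5 (auto-commit; committed b=5)
Op 2: UPDATE b=4 (auto-commit; committed b=4)
Op 3: BEGIN: in_txn=True, pending={}
Op 4: UPDATE b=27 (pending; pending now {b=27})
Op 5: UPDATE b=28 (pending; pending now {b=28})
Op 6: UPDATE b=28 (pending; pending now {b=28})
Op 7: UPDATE b=22 (pending; pending now {b=22})
Op 8: ROLLBACK: discarded pending ['b']; in_txn=False
ROLLBACK at op 8 discards: ['b']

Answer: b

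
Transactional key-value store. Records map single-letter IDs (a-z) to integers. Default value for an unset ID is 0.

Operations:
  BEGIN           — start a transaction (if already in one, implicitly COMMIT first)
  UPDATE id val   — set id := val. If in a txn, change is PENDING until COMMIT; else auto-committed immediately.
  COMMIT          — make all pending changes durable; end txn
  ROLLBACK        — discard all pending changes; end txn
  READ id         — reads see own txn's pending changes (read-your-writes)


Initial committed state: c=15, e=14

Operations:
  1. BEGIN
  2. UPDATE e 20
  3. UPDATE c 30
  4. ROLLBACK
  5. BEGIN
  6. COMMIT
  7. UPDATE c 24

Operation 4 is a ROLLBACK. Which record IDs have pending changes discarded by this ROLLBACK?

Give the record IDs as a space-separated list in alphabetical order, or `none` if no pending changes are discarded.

Initial committed: {c=15, e=14}
Op 1: BEGIN: in_txn=True, pending={}
Op 2: UPDATE e=20 (pending; pending now {e=20})
Op 3: UPDATE c=30 (pending; pending now {c=30, e=20})
Op 4: ROLLBACK: discarded pending ['c', 'e']; in_txn=False
Op 5: BEGIN: in_txn=True, pending={}
Op 6: COMMIT: merged [] into committed; committed now {c=15, e=14}
Op 7: UPDATE c=24 (auto-commit; committed c=24)
ROLLBACK at op 4 discards: ['c', 'e']

Answer: c e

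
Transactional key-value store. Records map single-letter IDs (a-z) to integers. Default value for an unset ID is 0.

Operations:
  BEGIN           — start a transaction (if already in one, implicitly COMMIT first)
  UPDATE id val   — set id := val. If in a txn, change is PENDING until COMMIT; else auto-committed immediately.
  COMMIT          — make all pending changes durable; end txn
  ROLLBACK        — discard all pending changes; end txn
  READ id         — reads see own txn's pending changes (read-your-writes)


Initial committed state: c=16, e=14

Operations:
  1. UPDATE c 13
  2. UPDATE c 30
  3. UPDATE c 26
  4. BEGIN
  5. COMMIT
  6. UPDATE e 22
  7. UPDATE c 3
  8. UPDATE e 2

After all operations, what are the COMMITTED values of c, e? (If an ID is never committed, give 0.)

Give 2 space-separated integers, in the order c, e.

Answer: 3 2

Derivation:
Initial committed: {c=16, e=14}
Op 1: UPDATE c=13 (auto-commit; committed c=13)
Op 2: UPDATE c=30 (auto-commit; committed c=30)
Op 3: UPDATE c=26 (auto-commit; committed c=26)
Op 4: BEGIN: in_txn=True, pending={}
Op 5: COMMIT: merged [] into committed; committed now {c=26, e=14}
Op 6: UPDATE e=22 (auto-commit; committed e=22)
Op 7: UPDATE c=3 (auto-commit; committed c=3)
Op 8: UPDATE e=2 (auto-commit; committed e=2)
Final committed: {c=3, e=2}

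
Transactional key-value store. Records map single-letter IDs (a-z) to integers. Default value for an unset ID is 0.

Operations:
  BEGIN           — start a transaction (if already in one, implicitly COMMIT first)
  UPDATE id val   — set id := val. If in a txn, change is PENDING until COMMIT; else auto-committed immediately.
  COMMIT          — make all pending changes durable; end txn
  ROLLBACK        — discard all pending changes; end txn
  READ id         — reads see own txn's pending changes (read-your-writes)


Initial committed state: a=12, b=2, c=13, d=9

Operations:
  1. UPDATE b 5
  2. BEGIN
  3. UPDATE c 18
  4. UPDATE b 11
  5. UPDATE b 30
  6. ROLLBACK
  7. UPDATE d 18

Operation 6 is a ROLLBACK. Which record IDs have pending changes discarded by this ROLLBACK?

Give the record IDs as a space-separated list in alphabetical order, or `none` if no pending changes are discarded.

Answer: b c

Derivation:
Initial committed: {a=12, b=2, c=13, d=9}
Op 1: UPDATE b=5 (auto-commit; committed b=5)
Op 2: BEGIN: in_txn=True, pending={}
Op 3: UPDATE c=18 (pending; pending now {c=18})
Op 4: UPDATE b=11 (pending; pending now {b=11, c=18})
Op 5: UPDATE b=30 (pending; pending now {b=30, c=18})
Op 6: ROLLBACK: discarded pending ['b', 'c']; in_txn=False
Op 7: UPDATE d=18 (auto-commit; committed d=18)
ROLLBACK at op 6 discards: ['b', 'c']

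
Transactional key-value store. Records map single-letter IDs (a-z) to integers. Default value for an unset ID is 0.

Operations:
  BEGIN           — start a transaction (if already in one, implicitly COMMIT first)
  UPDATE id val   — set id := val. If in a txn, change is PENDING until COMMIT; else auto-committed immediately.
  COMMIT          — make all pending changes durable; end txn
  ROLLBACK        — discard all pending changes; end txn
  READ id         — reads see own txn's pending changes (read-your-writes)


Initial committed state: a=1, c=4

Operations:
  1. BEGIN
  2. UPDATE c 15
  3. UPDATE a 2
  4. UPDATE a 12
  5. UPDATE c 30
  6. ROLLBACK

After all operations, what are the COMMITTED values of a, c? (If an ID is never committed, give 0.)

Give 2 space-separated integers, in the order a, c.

Initial committed: {a=1, c=4}
Op 1: BEGIN: in_txn=True, pending={}
Op 2: UPDATE c=15 (pending; pending now {c=15})
Op 3: UPDATE a=2 (pending; pending now {a=2, c=15})
Op 4: UPDATE a=12 (pending; pending now {a=12, c=15})
Op 5: UPDATE c=30 (pending; pending now {a=12, c=30})
Op 6: ROLLBACK: discarded pending ['a', 'c']; in_txn=False
Final committed: {a=1, c=4}

Answer: 1 4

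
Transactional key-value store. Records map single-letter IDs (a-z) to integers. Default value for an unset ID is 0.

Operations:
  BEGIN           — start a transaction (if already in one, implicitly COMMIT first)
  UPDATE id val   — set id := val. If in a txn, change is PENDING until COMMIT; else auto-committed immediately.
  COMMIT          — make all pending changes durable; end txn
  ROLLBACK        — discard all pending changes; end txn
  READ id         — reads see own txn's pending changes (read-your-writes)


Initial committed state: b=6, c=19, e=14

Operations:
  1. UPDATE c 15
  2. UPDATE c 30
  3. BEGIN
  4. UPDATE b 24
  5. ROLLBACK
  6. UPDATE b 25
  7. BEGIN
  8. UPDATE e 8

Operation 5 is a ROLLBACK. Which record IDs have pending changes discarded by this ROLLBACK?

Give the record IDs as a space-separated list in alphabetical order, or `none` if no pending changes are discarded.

Initial committed: {b=6, c=19, e=14}
Op 1: UPDATE c=15 (auto-commit; committed c=15)
Op 2: UPDATE c=30 (auto-commit; committed c=30)
Op 3: BEGIN: in_txn=True, pending={}
Op 4: UPDATE b=24 (pending; pending now {b=24})
Op 5: ROLLBACK: discarded pending ['b']; in_txn=False
Op 6: UPDATE b=25 (auto-commit; committed b=25)
Op 7: BEGIN: in_txn=True, pending={}
Op 8: UPDATE e=8 (pending; pending now {e=8})
ROLLBACK at op 5 discards: ['b']

Answer: b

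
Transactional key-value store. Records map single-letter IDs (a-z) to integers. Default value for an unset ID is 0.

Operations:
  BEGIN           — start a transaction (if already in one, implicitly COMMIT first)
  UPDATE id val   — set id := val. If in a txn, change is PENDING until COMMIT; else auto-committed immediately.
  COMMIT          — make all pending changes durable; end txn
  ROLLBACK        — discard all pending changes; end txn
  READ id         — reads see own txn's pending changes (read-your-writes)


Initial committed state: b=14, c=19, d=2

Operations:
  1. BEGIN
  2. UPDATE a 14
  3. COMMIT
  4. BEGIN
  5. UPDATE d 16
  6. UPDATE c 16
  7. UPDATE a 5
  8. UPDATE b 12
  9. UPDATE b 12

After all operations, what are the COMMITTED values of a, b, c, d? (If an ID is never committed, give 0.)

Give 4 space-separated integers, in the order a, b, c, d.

Initial committed: {b=14, c=19, d=2}
Op 1: BEGIN: in_txn=True, pending={}
Op 2: UPDATE a=14 (pending; pending now {a=14})
Op 3: COMMIT: merged ['a'] into committed; committed now {a=14, b=14, c=19, d=2}
Op 4: BEGIN: in_txn=True, pending={}
Op 5: UPDATE d=16 (pending; pending now {d=16})
Op 6: UPDATE c=16 (pending; pending now {c=16, d=16})
Op 7: UPDATE a=5 (pending; pending now {a=5, c=16, d=16})
Op 8: UPDATE b=12 (pending; pending now {a=5, b=12, c=16, d=16})
Op 9: UPDATE b=12 (pending; pending now {a=5, b=12, c=16, d=16})
Final committed: {a=14, b=14, c=19, d=2}

Answer: 14 14 19 2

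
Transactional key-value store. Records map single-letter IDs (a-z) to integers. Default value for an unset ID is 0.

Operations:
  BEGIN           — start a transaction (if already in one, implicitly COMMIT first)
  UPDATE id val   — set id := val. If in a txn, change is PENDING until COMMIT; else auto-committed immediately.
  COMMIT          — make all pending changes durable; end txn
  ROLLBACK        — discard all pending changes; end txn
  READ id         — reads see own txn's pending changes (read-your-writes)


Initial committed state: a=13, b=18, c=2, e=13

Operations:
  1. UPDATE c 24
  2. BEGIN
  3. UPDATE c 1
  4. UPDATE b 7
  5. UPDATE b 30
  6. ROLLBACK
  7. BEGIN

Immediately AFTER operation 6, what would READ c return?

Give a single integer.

Initial committed: {a=13, b=18, c=2, e=13}
Op 1: UPDATE c=24 (auto-commit; committed c=24)
Op 2: BEGIN: in_txn=True, pending={}
Op 3: UPDATE c=1 (pending; pending now {c=1})
Op 4: UPDATE b=7 (pending; pending now {b=7, c=1})
Op 5: UPDATE b=30 (pending; pending now {b=30, c=1})
Op 6: ROLLBACK: discarded pending ['b', 'c']; in_txn=False
After op 6: visible(c) = 24 (pending={}, committed={a=13, b=18, c=24, e=13})

Answer: 24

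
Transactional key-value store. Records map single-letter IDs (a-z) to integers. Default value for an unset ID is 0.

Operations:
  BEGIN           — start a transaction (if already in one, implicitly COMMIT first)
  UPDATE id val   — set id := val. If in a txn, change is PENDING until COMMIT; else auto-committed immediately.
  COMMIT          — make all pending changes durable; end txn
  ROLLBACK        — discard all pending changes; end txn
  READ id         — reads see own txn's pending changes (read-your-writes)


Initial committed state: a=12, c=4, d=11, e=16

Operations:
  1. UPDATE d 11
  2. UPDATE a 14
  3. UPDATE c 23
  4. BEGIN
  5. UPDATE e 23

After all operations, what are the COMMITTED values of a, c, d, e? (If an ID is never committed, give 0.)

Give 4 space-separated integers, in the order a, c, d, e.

Initial committed: {a=12, c=4, d=11, e=16}
Op 1: UPDATE d=11 (auto-commit; committed d=11)
Op 2: UPDATE a=14 (auto-commit; committed a=14)
Op 3: UPDATE c=23 (auto-commit; committed c=23)
Op 4: BEGIN: in_txn=True, pending={}
Op 5: UPDATE e=23 (pending; pending now {e=23})
Final committed: {a=14, c=23, d=11, e=16}

Answer: 14 23 11 16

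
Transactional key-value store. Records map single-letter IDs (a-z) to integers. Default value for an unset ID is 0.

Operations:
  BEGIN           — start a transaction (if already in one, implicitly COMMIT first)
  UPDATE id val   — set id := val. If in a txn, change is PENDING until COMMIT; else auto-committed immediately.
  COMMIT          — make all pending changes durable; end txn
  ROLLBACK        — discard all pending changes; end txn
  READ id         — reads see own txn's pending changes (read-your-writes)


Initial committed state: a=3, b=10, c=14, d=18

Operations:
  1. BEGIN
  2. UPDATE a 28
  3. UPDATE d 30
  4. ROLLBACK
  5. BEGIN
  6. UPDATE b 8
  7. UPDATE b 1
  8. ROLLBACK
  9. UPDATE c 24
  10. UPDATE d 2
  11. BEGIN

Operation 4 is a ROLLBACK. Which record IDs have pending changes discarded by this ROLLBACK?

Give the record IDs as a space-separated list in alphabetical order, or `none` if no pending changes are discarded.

Initial committed: {a=3, b=10, c=14, d=18}
Op 1: BEGIN: in_txn=True, pending={}
Op 2: UPDATE a=28 (pending; pending now {a=28})
Op 3: UPDATE d=30 (pending; pending now {a=28, d=30})
Op 4: ROLLBACK: discarded pending ['a', 'd']; in_txn=False
Op 5: BEGIN: in_txn=True, pending={}
Op 6: UPDATE b=8 (pending; pending now {b=8})
Op 7: UPDATE b=1 (pending; pending now {b=1})
Op 8: ROLLBACK: discarded pending ['b']; in_txn=False
Op 9: UPDATE c=24 (auto-commit; committed c=24)
Op 10: UPDATE d=2 (auto-commit; committed d=2)
Op 11: BEGIN: in_txn=True, pending={}
ROLLBACK at op 4 discards: ['a', 'd']

Answer: a d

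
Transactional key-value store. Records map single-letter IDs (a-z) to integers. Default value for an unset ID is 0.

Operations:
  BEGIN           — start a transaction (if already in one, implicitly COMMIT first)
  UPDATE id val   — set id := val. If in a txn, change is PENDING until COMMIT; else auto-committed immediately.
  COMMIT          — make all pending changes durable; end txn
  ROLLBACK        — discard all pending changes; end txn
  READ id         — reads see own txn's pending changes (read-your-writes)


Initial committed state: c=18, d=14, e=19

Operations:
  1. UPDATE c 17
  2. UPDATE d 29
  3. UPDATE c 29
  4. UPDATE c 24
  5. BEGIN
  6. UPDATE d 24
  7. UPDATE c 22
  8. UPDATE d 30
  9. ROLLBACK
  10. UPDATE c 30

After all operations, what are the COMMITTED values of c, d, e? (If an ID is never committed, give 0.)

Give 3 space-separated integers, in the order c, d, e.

Initial committed: {c=18, d=14, e=19}
Op 1: UPDATE c=17 (auto-commit; committed c=17)
Op 2: UPDATE d=29 (auto-commit; committed d=29)
Op 3: UPDATE c=29 (auto-commit; committed c=29)
Op 4: UPDATE c=24 (auto-commit; committed c=24)
Op 5: BEGIN: in_txn=True, pending={}
Op 6: UPDATE d=24 (pending; pending now {d=24})
Op 7: UPDATE c=22 (pending; pending now {c=22, d=24})
Op 8: UPDATE d=30 (pending; pending now {c=22, d=30})
Op 9: ROLLBACK: discarded pending ['c', 'd']; in_txn=False
Op 10: UPDATE c=30 (auto-commit; committed c=30)
Final committed: {c=30, d=29, e=19}

Answer: 30 29 19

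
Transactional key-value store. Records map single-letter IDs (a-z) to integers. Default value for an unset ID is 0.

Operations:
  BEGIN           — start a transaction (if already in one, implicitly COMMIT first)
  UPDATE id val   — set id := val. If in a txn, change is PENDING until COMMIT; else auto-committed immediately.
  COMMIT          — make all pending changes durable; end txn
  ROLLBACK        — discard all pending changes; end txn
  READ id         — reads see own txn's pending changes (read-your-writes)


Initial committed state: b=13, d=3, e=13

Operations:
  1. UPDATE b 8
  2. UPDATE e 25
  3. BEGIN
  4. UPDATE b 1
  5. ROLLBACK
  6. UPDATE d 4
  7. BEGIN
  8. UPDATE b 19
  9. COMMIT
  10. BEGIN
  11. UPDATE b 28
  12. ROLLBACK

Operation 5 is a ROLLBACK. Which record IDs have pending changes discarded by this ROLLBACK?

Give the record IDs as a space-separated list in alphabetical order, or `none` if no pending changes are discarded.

Initial committed: {b=13, d=3, e=13}
Op 1: UPDATE b=8 (auto-commit; committed b=8)
Op 2: UPDATE e=25 (auto-commit; committed e=25)
Op 3: BEGIN: in_txn=True, pending={}
Op 4: UPDATE b=1 (pending; pending now {b=1})
Op 5: ROLLBACK: discarded pending ['b']; in_txn=False
Op 6: UPDATE d=4 (auto-commit; committed d=4)
Op 7: BEGIN: in_txn=True, pending={}
Op 8: UPDATE b=19 (pending; pending now {b=19})
Op 9: COMMIT: merged ['b'] into committed; committed now {b=19, d=4, e=25}
Op 10: BEGIN: in_txn=True, pending={}
Op 11: UPDATE b=28 (pending; pending now {b=28})
Op 12: ROLLBACK: discarded pending ['b']; in_txn=False
ROLLBACK at op 5 discards: ['b']

Answer: b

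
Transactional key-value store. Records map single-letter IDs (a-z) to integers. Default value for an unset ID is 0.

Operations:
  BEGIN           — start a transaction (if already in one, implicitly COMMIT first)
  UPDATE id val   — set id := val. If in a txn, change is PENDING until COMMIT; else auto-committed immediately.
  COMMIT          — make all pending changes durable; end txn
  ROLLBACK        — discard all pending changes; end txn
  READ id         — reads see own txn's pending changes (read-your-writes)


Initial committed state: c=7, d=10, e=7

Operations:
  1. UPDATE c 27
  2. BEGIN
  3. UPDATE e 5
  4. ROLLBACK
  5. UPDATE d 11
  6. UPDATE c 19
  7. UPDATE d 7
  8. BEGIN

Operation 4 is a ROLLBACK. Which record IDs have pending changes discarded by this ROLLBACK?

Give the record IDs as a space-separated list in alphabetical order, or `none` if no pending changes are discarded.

Initial committed: {c=7, d=10, e=7}
Op 1: UPDATE c=27 (auto-commit; committed c=27)
Op 2: BEGIN: in_txn=True, pending={}
Op 3: UPDATE e=5 (pending; pending now {e=5})
Op 4: ROLLBACK: discarded pending ['e']; in_txn=False
Op 5: UPDATE d=11 (auto-commit; committed d=11)
Op 6: UPDATE c=19 (auto-commit; committed c=19)
Op 7: UPDATE d=7 (auto-commit; committed d=7)
Op 8: BEGIN: in_txn=True, pending={}
ROLLBACK at op 4 discards: ['e']

Answer: e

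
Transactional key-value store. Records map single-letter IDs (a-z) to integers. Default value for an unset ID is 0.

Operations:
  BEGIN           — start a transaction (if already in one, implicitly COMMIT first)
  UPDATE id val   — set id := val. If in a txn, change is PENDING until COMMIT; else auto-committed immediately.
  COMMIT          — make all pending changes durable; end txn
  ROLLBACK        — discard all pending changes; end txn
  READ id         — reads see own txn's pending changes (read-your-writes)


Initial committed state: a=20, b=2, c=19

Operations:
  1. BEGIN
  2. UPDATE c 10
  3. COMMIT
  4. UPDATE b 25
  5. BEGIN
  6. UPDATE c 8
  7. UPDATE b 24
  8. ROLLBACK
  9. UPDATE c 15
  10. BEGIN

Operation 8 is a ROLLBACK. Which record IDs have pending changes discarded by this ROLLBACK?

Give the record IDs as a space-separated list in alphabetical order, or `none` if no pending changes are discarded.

Initial committed: {a=20, b=2, c=19}
Op 1: BEGIN: in_txn=True, pending={}
Op 2: UPDATE c=10 (pending; pending now {c=10})
Op 3: COMMIT: merged ['c'] into committed; committed now {a=20, b=2, c=10}
Op 4: UPDATE b=25 (auto-commit; committed b=25)
Op 5: BEGIN: in_txn=True, pending={}
Op 6: UPDATE c=8 (pending; pending now {c=8})
Op 7: UPDATE b=24 (pending; pending now {b=24, c=8})
Op 8: ROLLBACK: discarded pending ['b', 'c']; in_txn=False
Op 9: UPDATE c=15 (auto-commit; committed c=15)
Op 10: BEGIN: in_txn=True, pending={}
ROLLBACK at op 8 discards: ['b', 'c']

Answer: b c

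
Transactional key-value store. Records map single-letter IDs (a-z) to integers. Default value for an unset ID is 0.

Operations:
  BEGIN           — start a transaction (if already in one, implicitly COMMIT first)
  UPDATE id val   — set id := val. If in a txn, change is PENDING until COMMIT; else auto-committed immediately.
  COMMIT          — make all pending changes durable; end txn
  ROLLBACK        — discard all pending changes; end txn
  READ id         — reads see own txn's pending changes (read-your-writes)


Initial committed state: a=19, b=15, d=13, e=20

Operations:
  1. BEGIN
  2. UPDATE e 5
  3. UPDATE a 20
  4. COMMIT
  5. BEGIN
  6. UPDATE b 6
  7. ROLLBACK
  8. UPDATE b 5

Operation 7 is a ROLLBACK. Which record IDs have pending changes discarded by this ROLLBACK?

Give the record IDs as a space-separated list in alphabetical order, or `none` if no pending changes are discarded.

Answer: b

Derivation:
Initial committed: {a=19, b=15, d=13, e=20}
Op 1: BEGIN: in_txn=True, pending={}
Op 2: UPDATE e=5 (pending; pending now {e=5})
Op 3: UPDATE a=20 (pending; pending now {a=20, e=5})
Op 4: COMMIT: merged ['a', 'e'] into committed; committed now {a=20, b=15, d=13, e=5}
Op 5: BEGIN: in_txn=True, pending={}
Op 6: UPDATE b=6 (pending; pending now {b=6})
Op 7: ROLLBACK: discarded pending ['b']; in_txn=False
Op 8: UPDATE b=5 (auto-commit; committed b=5)
ROLLBACK at op 7 discards: ['b']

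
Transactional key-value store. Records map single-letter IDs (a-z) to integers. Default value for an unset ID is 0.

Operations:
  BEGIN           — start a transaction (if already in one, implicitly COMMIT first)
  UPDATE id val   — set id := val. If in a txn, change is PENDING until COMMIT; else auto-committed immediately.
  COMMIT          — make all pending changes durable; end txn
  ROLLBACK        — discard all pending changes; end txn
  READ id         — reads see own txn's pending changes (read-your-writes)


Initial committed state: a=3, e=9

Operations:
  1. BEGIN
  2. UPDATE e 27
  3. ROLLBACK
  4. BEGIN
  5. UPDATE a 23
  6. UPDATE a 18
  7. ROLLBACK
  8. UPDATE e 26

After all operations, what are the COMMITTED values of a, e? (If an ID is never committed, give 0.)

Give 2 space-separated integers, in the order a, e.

Initial committed: {a=3, e=9}
Op 1: BEGIN: in_txn=True, pending={}
Op 2: UPDATE e=27 (pending; pending now {e=27})
Op 3: ROLLBACK: discarded pending ['e']; in_txn=False
Op 4: BEGIN: in_txn=True, pending={}
Op 5: UPDATE a=23 (pending; pending now {a=23})
Op 6: UPDATE a=18 (pending; pending now {a=18})
Op 7: ROLLBACK: discarded pending ['a']; in_txn=False
Op 8: UPDATE e=26 (auto-commit; committed e=26)
Final committed: {a=3, e=26}

Answer: 3 26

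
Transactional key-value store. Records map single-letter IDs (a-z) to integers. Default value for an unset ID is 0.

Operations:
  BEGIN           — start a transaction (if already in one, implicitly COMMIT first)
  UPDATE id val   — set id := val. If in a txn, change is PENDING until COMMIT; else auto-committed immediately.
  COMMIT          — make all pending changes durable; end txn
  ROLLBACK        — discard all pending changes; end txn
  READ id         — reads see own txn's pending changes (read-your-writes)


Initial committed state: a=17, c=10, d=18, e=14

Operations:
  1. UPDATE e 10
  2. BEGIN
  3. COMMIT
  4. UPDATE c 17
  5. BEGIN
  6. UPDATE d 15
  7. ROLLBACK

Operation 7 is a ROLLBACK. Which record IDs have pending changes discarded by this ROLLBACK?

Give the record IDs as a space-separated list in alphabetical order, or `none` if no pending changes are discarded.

Initial committed: {a=17, c=10, d=18, e=14}
Op 1: UPDATE e=10 (auto-commit; committed e=10)
Op 2: BEGIN: in_txn=True, pending={}
Op 3: COMMIT: merged [] into committed; committed now {a=17, c=10, d=18, e=10}
Op 4: UPDATE c=17 (auto-commit; committed c=17)
Op 5: BEGIN: in_txn=True, pending={}
Op 6: UPDATE d=15 (pending; pending now {d=15})
Op 7: ROLLBACK: discarded pending ['d']; in_txn=False
ROLLBACK at op 7 discards: ['d']

Answer: d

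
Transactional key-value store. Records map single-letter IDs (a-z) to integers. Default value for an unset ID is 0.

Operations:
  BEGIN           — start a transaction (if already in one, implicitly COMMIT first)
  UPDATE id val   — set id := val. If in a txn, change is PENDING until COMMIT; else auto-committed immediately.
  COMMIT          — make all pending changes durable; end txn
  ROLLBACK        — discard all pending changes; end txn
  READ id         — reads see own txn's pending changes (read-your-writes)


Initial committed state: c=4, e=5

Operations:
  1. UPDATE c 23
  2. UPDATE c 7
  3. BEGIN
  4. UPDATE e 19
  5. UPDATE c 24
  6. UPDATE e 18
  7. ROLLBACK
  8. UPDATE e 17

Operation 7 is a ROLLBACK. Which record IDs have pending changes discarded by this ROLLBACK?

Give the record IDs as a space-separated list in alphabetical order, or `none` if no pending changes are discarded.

Answer: c e

Derivation:
Initial committed: {c=4, e=5}
Op 1: UPDATE c=23 (auto-commit; committed c=23)
Op 2: UPDATE c=7 (auto-commit; committed c=7)
Op 3: BEGIN: in_txn=True, pending={}
Op 4: UPDATE e=19 (pending; pending now {e=19})
Op 5: UPDATE c=24 (pending; pending now {c=24, e=19})
Op 6: UPDATE e=18 (pending; pending now {c=24, e=18})
Op 7: ROLLBACK: discarded pending ['c', 'e']; in_txn=False
Op 8: UPDATE e=17 (auto-commit; committed e=17)
ROLLBACK at op 7 discards: ['c', 'e']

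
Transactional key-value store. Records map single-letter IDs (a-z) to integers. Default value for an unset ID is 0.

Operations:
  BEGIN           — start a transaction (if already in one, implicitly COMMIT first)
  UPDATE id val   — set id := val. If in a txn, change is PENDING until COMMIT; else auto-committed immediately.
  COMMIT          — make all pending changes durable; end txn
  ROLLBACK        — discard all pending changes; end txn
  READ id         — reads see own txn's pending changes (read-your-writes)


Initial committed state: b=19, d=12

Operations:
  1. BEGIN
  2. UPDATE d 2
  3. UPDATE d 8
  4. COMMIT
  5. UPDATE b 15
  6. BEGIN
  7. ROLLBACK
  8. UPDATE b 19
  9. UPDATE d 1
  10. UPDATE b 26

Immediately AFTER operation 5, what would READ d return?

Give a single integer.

Answer: 8

Derivation:
Initial committed: {b=19, d=12}
Op 1: BEGIN: in_txn=True, pending={}
Op 2: UPDATE d=2 (pending; pending now {d=2})
Op 3: UPDATE d=8 (pending; pending now {d=8})
Op 4: COMMIT: merged ['d'] into committed; committed now {b=19, d=8}
Op 5: UPDATE b=15 (auto-commit; committed b=15)
After op 5: visible(d) = 8 (pending={}, committed={b=15, d=8})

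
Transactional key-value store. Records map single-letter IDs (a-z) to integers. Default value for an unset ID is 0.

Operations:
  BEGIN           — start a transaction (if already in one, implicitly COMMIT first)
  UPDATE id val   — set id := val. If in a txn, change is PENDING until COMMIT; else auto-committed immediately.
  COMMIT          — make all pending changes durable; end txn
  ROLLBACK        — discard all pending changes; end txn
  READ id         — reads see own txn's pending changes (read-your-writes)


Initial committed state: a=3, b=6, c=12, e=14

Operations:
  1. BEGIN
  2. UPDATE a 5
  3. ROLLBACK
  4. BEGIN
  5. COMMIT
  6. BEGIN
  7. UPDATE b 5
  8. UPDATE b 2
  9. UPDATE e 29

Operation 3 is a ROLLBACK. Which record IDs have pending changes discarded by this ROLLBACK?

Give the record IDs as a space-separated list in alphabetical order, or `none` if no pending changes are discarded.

Answer: a

Derivation:
Initial committed: {a=3, b=6, c=12, e=14}
Op 1: BEGIN: in_txn=True, pending={}
Op 2: UPDATE a=5 (pending; pending now {a=5})
Op 3: ROLLBACK: discarded pending ['a']; in_txn=False
Op 4: BEGIN: in_txn=True, pending={}
Op 5: COMMIT: merged [] into committed; committed now {a=3, b=6, c=12, e=14}
Op 6: BEGIN: in_txn=True, pending={}
Op 7: UPDATE b=5 (pending; pending now {b=5})
Op 8: UPDATE b=2 (pending; pending now {b=2})
Op 9: UPDATE e=29 (pending; pending now {b=2, e=29})
ROLLBACK at op 3 discards: ['a']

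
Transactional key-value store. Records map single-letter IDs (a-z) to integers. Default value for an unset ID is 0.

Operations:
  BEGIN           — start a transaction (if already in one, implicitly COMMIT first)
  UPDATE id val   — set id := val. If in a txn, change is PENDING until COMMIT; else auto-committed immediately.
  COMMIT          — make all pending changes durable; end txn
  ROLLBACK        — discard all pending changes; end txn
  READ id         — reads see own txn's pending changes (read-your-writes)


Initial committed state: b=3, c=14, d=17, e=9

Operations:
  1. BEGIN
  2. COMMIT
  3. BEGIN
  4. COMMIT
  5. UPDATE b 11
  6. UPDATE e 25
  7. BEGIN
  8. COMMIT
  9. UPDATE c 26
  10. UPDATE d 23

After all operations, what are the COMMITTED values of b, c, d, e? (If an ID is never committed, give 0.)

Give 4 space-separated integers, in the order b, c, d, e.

Initial committed: {b=3, c=14, d=17, e=9}
Op 1: BEGIN: in_txn=True, pending={}
Op 2: COMMIT: merged [] into committed; committed now {b=3, c=14, d=17, e=9}
Op 3: BEGIN: in_txn=True, pending={}
Op 4: COMMIT: merged [] into committed; committed now {b=3, c=14, d=17, e=9}
Op 5: UPDATE b=11 (auto-commit; committed b=11)
Op 6: UPDATE e=25 (auto-commit; committed e=25)
Op 7: BEGIN: in_txn=True, pending={}
Op 8: COMMIT: merged [] into committed; committed now {b=11, c=14, d=17, e=25}
Op 9: UPDATE c=26 (auto-commit; committed c=26)
Op 10: UPDATE d=23 (auto-commit; committed d=23)
Final committed: {b=11, c=26, d=23, e=25}

Answer: 11 26 23 25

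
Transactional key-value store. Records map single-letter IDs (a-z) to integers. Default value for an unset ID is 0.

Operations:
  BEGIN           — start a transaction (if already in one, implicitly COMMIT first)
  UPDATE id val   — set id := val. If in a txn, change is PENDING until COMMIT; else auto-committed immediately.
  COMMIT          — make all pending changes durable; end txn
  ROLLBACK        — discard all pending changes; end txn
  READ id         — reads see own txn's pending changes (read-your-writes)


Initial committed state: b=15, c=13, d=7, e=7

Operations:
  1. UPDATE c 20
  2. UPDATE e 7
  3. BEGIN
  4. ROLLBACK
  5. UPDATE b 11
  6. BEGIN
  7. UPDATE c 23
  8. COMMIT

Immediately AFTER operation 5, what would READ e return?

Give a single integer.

Initial committed: {b=15, c=13, d=7, e=7}
Op 1: UPDATE c=20 (auto-commit; committed c=20)
Op 2: UPDATE e=7 (auto-commit; committed e=7)
Op 3: BEGIN: in_txn=True, pending={}
Op 4: ROLLBACK: discarded pending []; in_txn=False
Op 5: UPDATE b=11 (auto-commit; committed b=11)
After op 5: visible(e) = 7 (pending={}, committed={b=11, c=20, d=7, e=7})

Answer: 7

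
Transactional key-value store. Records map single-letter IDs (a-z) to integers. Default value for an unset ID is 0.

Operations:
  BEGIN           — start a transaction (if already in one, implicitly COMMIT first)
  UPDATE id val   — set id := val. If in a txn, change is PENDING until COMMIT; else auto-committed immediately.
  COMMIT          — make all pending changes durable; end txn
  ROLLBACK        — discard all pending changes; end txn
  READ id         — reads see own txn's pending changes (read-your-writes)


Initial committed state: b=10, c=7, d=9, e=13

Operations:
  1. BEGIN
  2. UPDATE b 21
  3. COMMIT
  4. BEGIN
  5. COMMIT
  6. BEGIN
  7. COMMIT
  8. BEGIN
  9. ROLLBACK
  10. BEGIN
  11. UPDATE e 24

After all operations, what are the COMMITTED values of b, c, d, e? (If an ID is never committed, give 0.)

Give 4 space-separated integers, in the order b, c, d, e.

Answer: 21 7 9 13

Derivation:
Initial committed: {b=10, c=7, d=9, e=13}
Op 1: BEGIN: in_txn=True, pending={}
Op 2: UPDATE b=21 (pending; pending now {b=21})
Op 3: COMMIT: merged ['b'] into committed; committed now {b=21, c=7, d=9, e=13}
Op 4: BEGIN: in_txn=True, pending={}
Op 5: COMMIT: merged [] into committed; committed now {b=21, c=7, d=9, e=13}
Op 6: BEGIN: in_txn=True, pending={}
Op 7: COMMIT: merged [] into committed; committed now {b=21, c=7, d=9, e=13}
Op 8: BEGIN: in_txn=True, pending={}
Op 9: ROLLBACK: discarded pending []; in_txn=False
Op 10: BEGIN: in_txn=True, pending={}
Op 11: UPDATE e=24 (pending; pending now {e=24})
Final committed: {b=21, c=7, d=9, e=13}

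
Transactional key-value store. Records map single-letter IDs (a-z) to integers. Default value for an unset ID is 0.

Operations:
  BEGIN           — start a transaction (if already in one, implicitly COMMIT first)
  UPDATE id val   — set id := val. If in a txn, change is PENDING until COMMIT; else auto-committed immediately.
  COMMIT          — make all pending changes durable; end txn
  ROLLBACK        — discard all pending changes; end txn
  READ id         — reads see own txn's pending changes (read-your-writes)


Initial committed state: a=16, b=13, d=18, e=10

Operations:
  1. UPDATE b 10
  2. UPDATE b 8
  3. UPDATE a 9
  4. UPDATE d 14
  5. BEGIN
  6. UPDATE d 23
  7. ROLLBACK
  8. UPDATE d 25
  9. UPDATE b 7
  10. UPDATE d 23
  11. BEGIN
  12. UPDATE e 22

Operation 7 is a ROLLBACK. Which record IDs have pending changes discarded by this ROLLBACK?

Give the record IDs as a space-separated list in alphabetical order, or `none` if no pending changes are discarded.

Answer: d

Derivation:
Initial committed: {a=16, b=13, d=18, e=10}
Op 1: UPDATE b=10 (auto-commit; committed b=10)
Op 2: UPDATE b=8 (auto-commit; committed b=8)
Op 3: UPDATE a=9 (auto-commit; committed a=9)
Op 4: UPDATE d=14 (auto-commit; committed d=14)
Op 5: BEGIN: in_txn=True, pending={}
Op 6: UPDATE d=23 (pending; pending now {d=23})
Op 7: ROLLBACK: discarded pending ['d']; in_txn=False
Op 8: UPDATE d=25 (auto-commit; committed d=25)
Op 9: UPDATE b=7 (auto-commit; committed b=7)
Op 10: UPDATE d=23 (auto-commit; committed d=23)
Op 11: BEGIN: in_txn=True, pending={}
Op 12: UPDATE e=22 (pending; pending now {e=22})
ROLLBACK at op 7 discards: ['d']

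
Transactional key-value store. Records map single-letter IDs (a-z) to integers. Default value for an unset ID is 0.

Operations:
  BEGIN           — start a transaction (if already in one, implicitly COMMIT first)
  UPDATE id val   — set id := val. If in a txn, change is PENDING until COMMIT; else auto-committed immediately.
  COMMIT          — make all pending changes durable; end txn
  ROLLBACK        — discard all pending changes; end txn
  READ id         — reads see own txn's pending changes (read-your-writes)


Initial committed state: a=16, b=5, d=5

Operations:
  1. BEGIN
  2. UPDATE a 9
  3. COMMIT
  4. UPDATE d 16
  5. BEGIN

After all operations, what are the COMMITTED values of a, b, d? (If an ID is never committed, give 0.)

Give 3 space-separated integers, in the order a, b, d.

Initial committed: {a=16, b=5, d=5}
Op 1: BEGIN: in_txn=True, pending={}
Op 2: UPDATE a=9 (pending; pending now {a=9})
Op 3: COMMIT: merged ['a'] into committed; committed now {a=9, b=5, d=5}
Op 4: UPDATE d=16 (auto-commit; committed d=16)
Op 5: BEGIN: in_txn=True, pending={}
Final committed: {a=9, b=5, d=16}

Answer: 9 5 16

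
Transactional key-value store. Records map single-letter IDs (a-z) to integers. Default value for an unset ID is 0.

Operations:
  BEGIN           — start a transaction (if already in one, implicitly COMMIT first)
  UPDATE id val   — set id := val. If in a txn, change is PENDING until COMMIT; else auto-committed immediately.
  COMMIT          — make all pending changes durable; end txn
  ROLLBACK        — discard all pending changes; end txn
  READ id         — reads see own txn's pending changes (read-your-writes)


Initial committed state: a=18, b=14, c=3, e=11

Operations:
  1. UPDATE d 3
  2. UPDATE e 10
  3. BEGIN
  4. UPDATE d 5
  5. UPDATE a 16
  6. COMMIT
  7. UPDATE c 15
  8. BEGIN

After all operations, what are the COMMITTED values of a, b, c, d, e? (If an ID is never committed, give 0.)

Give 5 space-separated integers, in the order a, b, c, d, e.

Answer: 16 14 15 5 10

Derivation:
Initial committed: {a=18, b=14, c=3, e=11}
Op 1: UPDATE d=3 (auto-commit; committed d=3)
Op 2: UPDATE e=10 (auto-commit; committed e=10)
Op 3: BEGIN: in_txn=True, pending={}
Op 4: UPDATE d=5 (pending; pending now {d=5})
Op 5: UPDATE a=16 (pending; pending now {a=16, d=5})
Op 6: COMMIT: merged ['a', 'd'] into committed; committed now {a=16, b=14, c=3, d=5, e=10}
Op 7: UPDATE c=15 (auto-commit; committed c=15)
Op 8: BEGIN: in_txn=True, pending={}
Final committed: {a=16, b=14, c=15, d=5, e=10}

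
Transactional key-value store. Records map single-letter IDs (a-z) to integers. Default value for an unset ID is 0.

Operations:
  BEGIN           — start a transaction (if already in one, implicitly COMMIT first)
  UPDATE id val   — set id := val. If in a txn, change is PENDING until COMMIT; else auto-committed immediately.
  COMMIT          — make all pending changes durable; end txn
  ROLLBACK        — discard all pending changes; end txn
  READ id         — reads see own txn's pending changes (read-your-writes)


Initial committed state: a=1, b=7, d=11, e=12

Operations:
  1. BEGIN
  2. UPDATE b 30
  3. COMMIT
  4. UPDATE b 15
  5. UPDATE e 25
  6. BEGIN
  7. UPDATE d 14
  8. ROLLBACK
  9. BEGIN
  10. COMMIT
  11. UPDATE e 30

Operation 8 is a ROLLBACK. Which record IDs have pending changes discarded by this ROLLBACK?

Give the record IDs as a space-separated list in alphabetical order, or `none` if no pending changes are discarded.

Initial committed: {a=1, b=7, d=11, e=12}
Op 1: BEGIN: in_txn=True, pending={}
Op 2: UPDATE b=30 (pending; pending now {b=30})
Op 3: COMMIT: merged ['b'] into committed; committed now {a=1, b=30, d=11, e=12}
Op 4: UPDATE b=15 (auto-commit; committed b=15)
Op 5: UPDATE e=25 (auto-commit; committed e=25)
Op 6: BEGIN: in_txn=True, pending={}
Op 7: UPDATE d=14 (pending; pending now {d=14})
Op 8: ROLLBACK: discarded pending ['d']; in_txn=False
Op 9: BEGIN: in_txn=True, pending={}
Op 10: COMMIT: merged [] into committed; committed now {a=1, b=15, d=11, e=25}
Op 11: UPDATE e=30 (auto-commit; committed e=30)
ROLLBACK at op 8 discards: ['d']

Answer: d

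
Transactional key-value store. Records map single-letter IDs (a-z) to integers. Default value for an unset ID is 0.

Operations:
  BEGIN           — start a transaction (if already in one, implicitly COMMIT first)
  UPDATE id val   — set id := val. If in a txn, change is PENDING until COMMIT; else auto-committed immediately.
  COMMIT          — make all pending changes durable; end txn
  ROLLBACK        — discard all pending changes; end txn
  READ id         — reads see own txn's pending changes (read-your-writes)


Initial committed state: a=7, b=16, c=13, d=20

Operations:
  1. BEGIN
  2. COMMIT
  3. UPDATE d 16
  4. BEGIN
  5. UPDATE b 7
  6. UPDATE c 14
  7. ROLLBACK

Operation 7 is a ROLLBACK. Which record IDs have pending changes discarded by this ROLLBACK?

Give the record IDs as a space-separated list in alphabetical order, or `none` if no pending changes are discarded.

Answer: b c

Derivation:
Initial committed: {a=7, b=16, c=13, d=20}
Op 1: BEGIN: in_txn=True, pending={}
Op 2: COMMIT: merged [] into committed; committed now {a=7, b=16, c=13, d=20}
Op 3: UPDATE d=16 (auto-commit; committed d=16)
Op 4: BEGIN: in_txn=True, pending={}
Op 5: UPDATE b=7 (pending; pending now {b=7})
Op 6: UPDATE c=14 (pending; pending now {b=7, c=14})
Op 7: ROLLBACK: discarded pending ['b', 'c']; in_txn=False
ROLLBACK at op 7 discards: ['b', 'c']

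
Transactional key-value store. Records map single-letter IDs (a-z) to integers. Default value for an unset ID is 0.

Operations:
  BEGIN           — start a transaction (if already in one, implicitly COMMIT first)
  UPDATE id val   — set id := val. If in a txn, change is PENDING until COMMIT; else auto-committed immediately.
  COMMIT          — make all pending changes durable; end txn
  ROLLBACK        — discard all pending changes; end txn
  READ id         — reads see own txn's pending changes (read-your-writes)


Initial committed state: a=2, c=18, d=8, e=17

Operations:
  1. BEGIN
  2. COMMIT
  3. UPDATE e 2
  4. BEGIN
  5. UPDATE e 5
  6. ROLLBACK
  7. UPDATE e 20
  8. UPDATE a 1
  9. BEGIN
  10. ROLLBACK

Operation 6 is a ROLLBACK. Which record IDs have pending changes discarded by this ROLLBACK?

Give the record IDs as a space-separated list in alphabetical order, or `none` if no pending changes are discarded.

Answer: e

Derivation:
Initial committed: {a=2, c=18, d=8, e=17}
Op 1: BEGIN: in_txn=True, pending={}
Op 2: COMMIT: merged [] into committed; committed now {a=2, c=18, d=8, e=17}
Op 3: UPDATE e=2 (auto-commit; committed e=2)
Op 4: BEGIN: in_txn=True, pending={}
Op 5: UPDATE e=5 (pending; pending now {e=5})
Op 6: ROLLBACK: discarded pending ['e']; in_txn=False
Op 7: UPDATE e=20 (auto-commit; committed e=20)
Op 8: UPDATE a=1 (auto-commit; committed a=1)
Op 9: BEGIN: in_txn=True, pending={}
Op 10: ROLLBACK: discarded pending []; in_txn=False
ROLLBACK at op 6 discards: ['e']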